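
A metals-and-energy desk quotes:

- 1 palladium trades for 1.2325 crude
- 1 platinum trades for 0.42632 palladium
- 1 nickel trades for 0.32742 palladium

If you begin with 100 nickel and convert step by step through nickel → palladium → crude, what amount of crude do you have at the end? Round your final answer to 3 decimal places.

40.355

100 nickel × 0.32742 = 32.742 palladium
32.742 palladium × 1.2325 = 40.354515 crude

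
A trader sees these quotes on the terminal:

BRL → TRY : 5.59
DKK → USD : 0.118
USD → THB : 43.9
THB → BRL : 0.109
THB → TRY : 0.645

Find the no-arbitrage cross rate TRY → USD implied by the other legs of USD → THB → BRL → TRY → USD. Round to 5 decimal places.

Known legs of the cycle: 43.9 × 0.109 × 5.59 = 26.748709
For no arbitrage the full-cycle product must be 1, so the missing rate is 1 / 26.748709 ≈ 0.0373850.

0.03738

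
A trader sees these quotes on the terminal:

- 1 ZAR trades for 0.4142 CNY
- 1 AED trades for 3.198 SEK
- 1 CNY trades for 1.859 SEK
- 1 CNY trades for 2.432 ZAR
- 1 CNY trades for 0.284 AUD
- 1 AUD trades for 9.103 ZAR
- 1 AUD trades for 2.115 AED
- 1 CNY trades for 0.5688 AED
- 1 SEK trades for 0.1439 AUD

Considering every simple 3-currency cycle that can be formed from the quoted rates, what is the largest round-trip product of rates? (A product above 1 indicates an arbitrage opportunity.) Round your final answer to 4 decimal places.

ZAR→CNY→AUD→ZAR: 0.4142 × 0.284 × 9.103 = 1.07081
AED→SEK→AUD→AED: 3.198 × 0.1439 × 2.115 = 0.97331
Maximum is ZAR→CNY→AUD→ZAR at 1.0708; arbitrage exists.

1.0708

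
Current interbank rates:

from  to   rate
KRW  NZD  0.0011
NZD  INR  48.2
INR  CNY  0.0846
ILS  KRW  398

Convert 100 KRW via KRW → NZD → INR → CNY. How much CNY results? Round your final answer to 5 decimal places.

0.44855

100 KRW × 0.0011 = 0.11 NZD
0.11 NZD × 48.2 = 5.302 INR
5.302 INR × 0.0846 = 0.4485492 CNY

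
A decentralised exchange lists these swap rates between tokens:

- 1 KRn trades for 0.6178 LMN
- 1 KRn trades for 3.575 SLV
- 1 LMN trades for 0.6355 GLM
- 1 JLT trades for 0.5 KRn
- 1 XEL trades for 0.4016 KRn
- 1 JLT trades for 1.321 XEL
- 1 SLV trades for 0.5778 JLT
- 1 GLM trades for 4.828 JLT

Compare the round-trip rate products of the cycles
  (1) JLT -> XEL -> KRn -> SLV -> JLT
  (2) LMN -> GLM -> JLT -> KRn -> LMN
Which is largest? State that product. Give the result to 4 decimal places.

1.0958

(1) 1.321 × 0.4016 × 3.575 × 0.5778 = 1.09585
(2) 0.6355 × 4.828 × 0.5 × 0.6178 = 0.94777
Highest is cycle (1) at 1.0958 (>1, arbitrage).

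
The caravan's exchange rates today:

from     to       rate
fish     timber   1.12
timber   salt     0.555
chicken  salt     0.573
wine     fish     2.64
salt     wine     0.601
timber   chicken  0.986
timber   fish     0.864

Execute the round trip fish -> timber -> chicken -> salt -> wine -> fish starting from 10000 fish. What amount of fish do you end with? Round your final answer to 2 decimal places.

10000 fish × 1.12 = 11200 timber
11200 timber × 0.986 = 11043.2 chicken
11043.2 chicken × 0.573 = 6327.7536 salt
6327.7536 salt × 0.601 = 3802.9799136 wine
3802.9799136 wine × 2.64 = 10039.866971904 fish

10039.87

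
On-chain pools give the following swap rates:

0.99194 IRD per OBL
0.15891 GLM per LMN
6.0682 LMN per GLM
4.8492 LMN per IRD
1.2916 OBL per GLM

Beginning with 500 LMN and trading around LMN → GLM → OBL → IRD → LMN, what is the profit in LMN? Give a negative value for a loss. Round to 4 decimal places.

-6.3663

500 LMN × 0.15891 = 79.455 GLM
79.455 GLM × 1.2916 = 102.624078 OBL
102.624078 OBL × 0.99194 = 101.79692793132 IRD
101.79692793132 IRD × 4.8492 = 493.633662924556944 LMN
Net change: 493.633662924556944 − 500 = -6.366337075443056 LMN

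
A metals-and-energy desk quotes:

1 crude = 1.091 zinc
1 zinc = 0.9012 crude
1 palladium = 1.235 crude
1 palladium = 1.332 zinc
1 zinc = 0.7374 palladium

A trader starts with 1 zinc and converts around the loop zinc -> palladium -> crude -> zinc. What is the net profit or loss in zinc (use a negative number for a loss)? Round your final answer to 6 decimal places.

-0.006438

1 zinc × 0.7374 = 0.7374 palladium
0.7374 palladium × 1.235 = 0.910689 crude
0.910689 crude × 1.091 = 0.993561699 zinc
Net change: 0.993561699 − 1 = -0.006438301 zinc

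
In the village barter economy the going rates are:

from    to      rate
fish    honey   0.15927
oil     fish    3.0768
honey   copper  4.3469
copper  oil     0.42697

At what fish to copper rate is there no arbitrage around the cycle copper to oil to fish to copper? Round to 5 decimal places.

0.76121

Known legs of the cycle: 0.42697 × 3.0768 = 1.313701296
For no arbitrage the full-cycle product must be 1, so the missing rate is 1 / 1.313701296 ≈ 0.7612080.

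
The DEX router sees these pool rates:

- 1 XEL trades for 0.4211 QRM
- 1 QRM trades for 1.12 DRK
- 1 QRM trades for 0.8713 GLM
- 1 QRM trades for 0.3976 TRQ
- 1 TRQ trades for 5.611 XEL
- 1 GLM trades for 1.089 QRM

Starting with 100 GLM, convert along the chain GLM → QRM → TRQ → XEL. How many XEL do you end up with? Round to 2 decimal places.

100 GLM × 1.089 = 108.9 QRM
108.9 QRM × 0.3976 = 43.29864 TRQ
43.29864 TRQ × 5.611 = 242.94866904 XEL

242.95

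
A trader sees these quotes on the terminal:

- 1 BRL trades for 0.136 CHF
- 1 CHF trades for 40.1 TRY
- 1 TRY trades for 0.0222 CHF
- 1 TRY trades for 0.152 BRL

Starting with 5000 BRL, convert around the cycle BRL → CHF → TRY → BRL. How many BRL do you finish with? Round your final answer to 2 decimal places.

5000 BRL × 0.136 = 680 CHF
680 CHF × 40.1 = 27268 TRY
27268 TRY × 0.152 = 4144.736 BRL

4144.74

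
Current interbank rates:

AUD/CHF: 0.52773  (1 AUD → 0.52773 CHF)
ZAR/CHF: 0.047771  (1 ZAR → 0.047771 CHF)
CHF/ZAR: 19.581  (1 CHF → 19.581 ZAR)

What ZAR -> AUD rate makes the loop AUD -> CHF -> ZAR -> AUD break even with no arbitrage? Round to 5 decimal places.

Known legs of the cycle: 0.52773 × 19.581 = 10.33348113
For no arbitrage the full-cycle product must be 1, so the missing rate is 1 / 10.33348113 ≈ 0.0967728.

0.09677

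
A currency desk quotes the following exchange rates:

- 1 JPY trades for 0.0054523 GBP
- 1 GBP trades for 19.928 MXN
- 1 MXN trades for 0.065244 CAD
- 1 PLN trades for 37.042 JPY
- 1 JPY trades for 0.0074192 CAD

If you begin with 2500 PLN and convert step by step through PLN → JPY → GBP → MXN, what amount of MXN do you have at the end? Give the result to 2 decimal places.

2500 PLN × 37.042 = 92605 JPY
92605 JPY × 0.0054523 = 504.9102415 GBP
504.9102415 GBP × 19.928 = 10061.851292612 MXN

10061.85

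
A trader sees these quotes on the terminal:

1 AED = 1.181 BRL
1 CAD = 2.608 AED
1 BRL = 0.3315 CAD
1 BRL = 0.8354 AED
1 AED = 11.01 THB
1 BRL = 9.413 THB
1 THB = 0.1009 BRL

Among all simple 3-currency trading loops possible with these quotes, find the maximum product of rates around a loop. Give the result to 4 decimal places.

CAD→AED→BRL→CAD: 2.608 × 1.181 × 0.3315 = 1.02104
BRL→AED→THB→BRL: 0.8354 × 11.01 × 0.1009 = 0.92805
Maximum is CAD→AED→BRL→CAD at 1.0210; arbitrage exists.

1.0210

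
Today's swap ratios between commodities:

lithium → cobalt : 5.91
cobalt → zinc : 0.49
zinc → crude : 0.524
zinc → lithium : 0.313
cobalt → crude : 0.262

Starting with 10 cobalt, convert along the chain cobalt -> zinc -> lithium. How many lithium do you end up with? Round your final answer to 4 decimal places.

1.5337

10 cobalt × 0.49 = 4.9 zinc
4.9 zinc × 0.313 = 1.5337 lithium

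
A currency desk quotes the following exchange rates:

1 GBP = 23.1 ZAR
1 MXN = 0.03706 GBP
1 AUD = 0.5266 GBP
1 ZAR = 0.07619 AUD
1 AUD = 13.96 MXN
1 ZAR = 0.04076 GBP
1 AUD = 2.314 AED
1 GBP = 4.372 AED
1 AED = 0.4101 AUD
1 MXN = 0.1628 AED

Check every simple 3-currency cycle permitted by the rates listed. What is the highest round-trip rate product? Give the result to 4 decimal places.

GBP→AED→AUD→GBP: 4.372 × 0.4101 × 0.5266 = 0.94417
AUD→MXN→AED→AUD: 13.96 × 0.1628 × 0.4101 = 0.93203
GBP→ZAR→AUD→GBP: 23.1 × 0.07619 × 0.5266 = 0.92681
Maximum is GBP→AED→AUD→GBP at 0.9442; no arbitrage — every cycle loses value.

0.9442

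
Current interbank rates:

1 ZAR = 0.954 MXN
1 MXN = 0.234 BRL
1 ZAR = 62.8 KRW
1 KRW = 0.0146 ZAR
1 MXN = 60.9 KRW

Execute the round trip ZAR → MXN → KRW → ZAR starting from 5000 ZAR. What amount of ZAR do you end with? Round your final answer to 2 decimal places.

4241.20

5000 ZAR × 0.954 = 4770 MXN
4770 MXN × 60.9 = 290493 KRW
290493 KRW × 0.0146 = 4241.1978 ZAR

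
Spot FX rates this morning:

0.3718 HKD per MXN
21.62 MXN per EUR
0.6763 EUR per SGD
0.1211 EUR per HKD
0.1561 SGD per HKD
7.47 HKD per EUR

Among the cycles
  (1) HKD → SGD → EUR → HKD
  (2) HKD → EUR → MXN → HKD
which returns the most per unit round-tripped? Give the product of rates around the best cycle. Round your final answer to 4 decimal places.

(1) 0.1561 × 0.6763 × 7.47 = 0.78861
(2) 0.1211 × 21.62 × 0.3718 = 0.97344
Highest is cycle (2) at 0.9734 (≤1, no arbitrage).

0.9734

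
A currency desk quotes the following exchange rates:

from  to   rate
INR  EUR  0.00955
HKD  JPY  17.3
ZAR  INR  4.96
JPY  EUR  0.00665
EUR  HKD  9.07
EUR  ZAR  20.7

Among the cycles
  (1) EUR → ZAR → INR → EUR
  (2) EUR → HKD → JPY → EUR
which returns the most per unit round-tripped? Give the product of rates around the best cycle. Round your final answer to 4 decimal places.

(1) 20.7 × 4.96 × 0.00955 = 0.98052
(2) 9.07 × 17.3 × 0.00665 = 1.04346
Highest is cycle (2) at 1.0435 (>1, arbitrage).

1.0435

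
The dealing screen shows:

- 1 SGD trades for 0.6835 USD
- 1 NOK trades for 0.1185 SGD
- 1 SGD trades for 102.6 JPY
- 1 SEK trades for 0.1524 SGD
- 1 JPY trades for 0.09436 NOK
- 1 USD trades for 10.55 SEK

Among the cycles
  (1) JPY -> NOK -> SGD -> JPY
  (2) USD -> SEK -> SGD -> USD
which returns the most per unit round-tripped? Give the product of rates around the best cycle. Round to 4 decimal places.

(1) 0.09436 × 0.1185 × 102.6 = 1.14724
(2) 10.55 × 0.1524 × 0.6835 = 1.09894
Highest is cycle (1) at 1.1472 (>1, arbitrage).

1.1472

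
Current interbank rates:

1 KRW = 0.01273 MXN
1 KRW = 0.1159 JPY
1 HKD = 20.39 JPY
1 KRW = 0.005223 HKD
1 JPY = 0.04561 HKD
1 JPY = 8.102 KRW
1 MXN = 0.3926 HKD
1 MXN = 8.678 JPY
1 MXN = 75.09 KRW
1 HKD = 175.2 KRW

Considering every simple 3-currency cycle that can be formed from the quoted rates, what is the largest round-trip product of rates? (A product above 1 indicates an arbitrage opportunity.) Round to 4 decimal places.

0.9261

KRW→JPY→HKD→KRW: 0.1159 × 0.04561 × 175.2 = 0.92614
MXN→JPY→KRW→MXN: 8.678 × 8.102 × 0.01273 = 0.89504
MXN→HKD→KRW→MXN: 0.3926 × 175.2 × 0.01273 = 0.87561
KRW→HKD→JPY→KRW: 0.005223 × 20.39 × 8.102 = 0.86284
Maximum is KRW→JPY→HKD→KRW at 0.9261; no arbitrage — every cycle loses value.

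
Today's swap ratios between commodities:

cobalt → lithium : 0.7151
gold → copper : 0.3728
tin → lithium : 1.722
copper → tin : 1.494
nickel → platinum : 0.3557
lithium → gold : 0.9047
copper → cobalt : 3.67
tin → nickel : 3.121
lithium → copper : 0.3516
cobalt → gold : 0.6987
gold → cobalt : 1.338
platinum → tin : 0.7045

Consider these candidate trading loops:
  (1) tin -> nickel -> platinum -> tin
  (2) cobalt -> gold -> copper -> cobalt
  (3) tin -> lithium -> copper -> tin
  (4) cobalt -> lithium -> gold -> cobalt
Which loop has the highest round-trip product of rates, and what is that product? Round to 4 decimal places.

(1) 3.121 × 0.3557 × 0.7045 = 0.78209
(2) 0.6987 × 0.3728 × 3.67 = 0.95594
(3) 1.722 × 0.3516 × 1.494 = 0.90455
(4) 0.7151 × 0.9047 × 1.338 = 0.86562
Highest is cycle (2) at 0.9559 (≤1, no arbitrage).

0.9559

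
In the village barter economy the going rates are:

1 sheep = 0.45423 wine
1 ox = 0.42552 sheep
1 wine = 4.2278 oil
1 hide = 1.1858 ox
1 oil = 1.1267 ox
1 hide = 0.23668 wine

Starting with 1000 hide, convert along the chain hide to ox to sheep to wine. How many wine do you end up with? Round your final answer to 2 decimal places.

1000 hide × 1.1858 = 1185.8 ox
1185.8 ox × 0.42552 = 504.581616 sheep
504.581616 sheep × 0.45423 = 229.19610743568 wine

229.20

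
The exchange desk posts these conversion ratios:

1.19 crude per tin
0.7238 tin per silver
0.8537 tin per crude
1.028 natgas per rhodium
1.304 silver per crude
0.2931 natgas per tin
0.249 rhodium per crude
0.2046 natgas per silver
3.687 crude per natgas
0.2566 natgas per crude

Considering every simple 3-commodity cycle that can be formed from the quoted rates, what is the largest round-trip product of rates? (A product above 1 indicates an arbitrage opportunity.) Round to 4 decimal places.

tin→crude→silver→tin: 1.19 × 1.304 × 0.7238 = 1.12316
crude→silver→natgas→crude: 1.304 × 0.2046 × 3.687 = 0.98369
crude→rhodium→natgas→crude: 0.249 × 1.028 × 3.687 = 0.94377
tin→natgas→crude→tin: 0.2931 × 3.687 × 0.8537 = 0.92256
Maximum is tin→crude→silver→tin at 1.1232; arbitrage exists.

1.1232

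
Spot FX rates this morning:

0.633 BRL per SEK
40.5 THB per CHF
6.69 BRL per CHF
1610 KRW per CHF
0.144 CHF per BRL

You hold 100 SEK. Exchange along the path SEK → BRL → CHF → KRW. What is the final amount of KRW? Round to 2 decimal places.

100 SEK × 0.633 = 63.3 BRL
63.3 BRL × 0.144 = 9.1152 CHF
9.1152 CHF × 1610 = 14675.472 KRW

14675.47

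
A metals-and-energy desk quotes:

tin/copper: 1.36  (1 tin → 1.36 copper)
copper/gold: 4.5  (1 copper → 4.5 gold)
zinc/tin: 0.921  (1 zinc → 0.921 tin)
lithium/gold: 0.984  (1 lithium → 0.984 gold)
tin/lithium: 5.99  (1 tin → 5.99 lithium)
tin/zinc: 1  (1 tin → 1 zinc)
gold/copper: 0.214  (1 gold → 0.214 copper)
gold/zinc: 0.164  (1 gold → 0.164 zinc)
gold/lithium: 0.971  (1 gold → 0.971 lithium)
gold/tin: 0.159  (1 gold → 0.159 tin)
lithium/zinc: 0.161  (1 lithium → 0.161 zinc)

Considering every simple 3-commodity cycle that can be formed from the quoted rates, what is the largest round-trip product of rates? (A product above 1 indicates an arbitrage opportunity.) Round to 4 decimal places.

copper→gold→tin→copper: 4.5 × 0.159 × 1.36 = 0.97308
gold→tin→lithium→gold: 0.159 × 5.99 × 0.984 = 0.93717
zinc→tin→lithium→zinc: 0.921 × 5.99 × 0.161 = 0.88820
Maximum is copper→gold→tin→copper at 0.9731; no arbitrage — every cycle loses value.

0.9731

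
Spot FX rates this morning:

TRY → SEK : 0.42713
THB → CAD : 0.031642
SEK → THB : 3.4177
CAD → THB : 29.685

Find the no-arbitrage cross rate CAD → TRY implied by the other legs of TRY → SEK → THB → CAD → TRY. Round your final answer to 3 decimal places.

21.649

Known legs of the cycle: 0.42713 × 3.4177 × 0.031642 = 0.046191061244042
For no arbitrage the full-cycle product must be 1, so the missing rate is 1 / 0.046191061244042 ≈ 21.64921.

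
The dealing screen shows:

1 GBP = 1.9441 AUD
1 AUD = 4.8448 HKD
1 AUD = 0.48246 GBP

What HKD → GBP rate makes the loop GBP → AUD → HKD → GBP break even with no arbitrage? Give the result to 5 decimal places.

0.10617

Known legs of the cycle: 1.9441 × 4.8448 = 9.41877568
For no arbitrage the full-cycle product must be 1, so the missing rate is 1 / 9.41877568 ≈ 0.1061709.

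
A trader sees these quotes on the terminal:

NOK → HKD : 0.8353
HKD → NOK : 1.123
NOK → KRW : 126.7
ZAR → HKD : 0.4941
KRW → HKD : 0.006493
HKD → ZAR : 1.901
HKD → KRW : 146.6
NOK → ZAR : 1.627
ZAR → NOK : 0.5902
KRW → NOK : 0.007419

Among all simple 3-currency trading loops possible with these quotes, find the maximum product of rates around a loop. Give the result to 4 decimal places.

HKD→ZAR→NOK→HKD: 1.901 × 0.5902 × 0.8353 = 0.93718
HKD→NOK→KRW→HKD: 1.123 × 126.7 × 0.006493 = 0.92385
HKD→KRW→NOK→HKD: 146.6 × 0.007419 × 0.8353 = 0.90849
HKD→NOK→ZAR→HKD: 1.123 × 1.627 × 0.4941 = 0.90278
Maximum is HKD→ZAR→NOK→HKD at 0.9372; no arbitrage — every cycle loses value.

0.9372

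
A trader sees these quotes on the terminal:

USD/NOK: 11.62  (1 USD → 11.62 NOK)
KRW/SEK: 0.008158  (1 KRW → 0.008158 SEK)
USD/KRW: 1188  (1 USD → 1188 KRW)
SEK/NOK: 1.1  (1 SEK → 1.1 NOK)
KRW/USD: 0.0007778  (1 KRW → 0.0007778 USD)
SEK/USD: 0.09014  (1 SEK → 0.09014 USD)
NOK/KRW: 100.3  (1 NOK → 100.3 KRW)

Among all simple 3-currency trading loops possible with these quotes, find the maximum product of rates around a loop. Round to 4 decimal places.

USD→NOK→KRW→USD: 11.62 × 100.3 × 0.0007778 = 0.90652
KRW→SEK→NOK→KRW: 0.008158 × 1.1 × 100.3 = 0.90007
USD→KRW→SEK→USD: 1188 × 0.008158 × 0.09014 = 0.87361
Maximum is USD→NOK→KRW→USD at 0.9065; no arbitrage — every cycle loses value.

0.9065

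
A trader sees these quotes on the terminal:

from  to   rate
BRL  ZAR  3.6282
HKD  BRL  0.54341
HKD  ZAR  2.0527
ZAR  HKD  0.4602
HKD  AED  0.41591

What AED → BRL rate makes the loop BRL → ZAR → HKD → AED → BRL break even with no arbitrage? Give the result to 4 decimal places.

1.4400

Known legs of the cycle: 3.6282 × 0.4602 × 0.41591 = 0.6944439454524
For no arbitrage the full-cycle product must be 1, so the missing rate is 1 / 0.6944439454524 ≈ 1.440001.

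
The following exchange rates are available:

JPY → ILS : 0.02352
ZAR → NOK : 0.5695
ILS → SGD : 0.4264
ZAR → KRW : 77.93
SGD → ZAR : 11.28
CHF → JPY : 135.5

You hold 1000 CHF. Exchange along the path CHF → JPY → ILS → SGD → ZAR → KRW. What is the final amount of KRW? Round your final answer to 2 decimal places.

1000 CHF × 135.5 = 135500 JPY
135500 JPY × 0.02352 = 3186.96 ILS
3186.96 ILS × 0.4264 = 1358.919744 SGD
1358.919744 SGD × 11.28 = 15328.61471232 ZAR
15328.61471232 ZAR × 77.93 = 1194558.9445310976 KRW

1194558.94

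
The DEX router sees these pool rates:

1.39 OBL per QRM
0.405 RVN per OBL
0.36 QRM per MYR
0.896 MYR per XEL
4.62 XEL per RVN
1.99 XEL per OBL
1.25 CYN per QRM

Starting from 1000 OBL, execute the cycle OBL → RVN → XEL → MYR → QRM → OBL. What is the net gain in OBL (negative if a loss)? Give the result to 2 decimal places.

1000 OBL × 0.405 = 405 RVN
405 RVN × 4.62 = 1871.1 XEL
1871.1 XEL × 0.896 = 1676.5056 MYR
1676.5056 MYR × 0.36 = 603.542016 QRM
603.542016 QRM × 1.39 = 838.92340224 OBL
Net change: 838.92340224 − 1000 = -161.07659776 OBL

-161.08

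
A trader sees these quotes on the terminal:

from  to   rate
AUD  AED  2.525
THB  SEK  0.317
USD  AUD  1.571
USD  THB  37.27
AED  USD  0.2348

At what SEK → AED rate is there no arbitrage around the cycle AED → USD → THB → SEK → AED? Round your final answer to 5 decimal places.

0.36048

Known legs of the cycle: 0.2348 × 37.27 × 0.317 = 2.774065732
For no arbitrage the full-cycle product must be 1, so the missing rate is 1 / 2.774065732 ≈ 0.3604817.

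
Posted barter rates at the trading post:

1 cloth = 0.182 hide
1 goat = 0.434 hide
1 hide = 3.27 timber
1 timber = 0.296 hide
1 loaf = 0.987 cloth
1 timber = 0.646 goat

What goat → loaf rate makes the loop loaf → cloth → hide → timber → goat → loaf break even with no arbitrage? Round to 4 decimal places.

2.6353

Known legs of the cycle: 0.987 × 0.182 × 3.27 × 0.646 = 0.37946245428
For no arbitrage the full-cycle product must be 1, so the missing rate is 1 / 0.37946245428 ≈ 2.635307.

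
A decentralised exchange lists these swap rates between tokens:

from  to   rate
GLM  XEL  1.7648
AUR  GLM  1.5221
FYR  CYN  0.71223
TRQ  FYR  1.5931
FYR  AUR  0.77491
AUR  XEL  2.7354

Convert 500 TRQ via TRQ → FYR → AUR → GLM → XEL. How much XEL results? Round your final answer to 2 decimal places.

1658.07

500 TRQ × 1.5931 = 796.55 FYR
796.55 FYR × 0.77491 = 617.2545605 AUR
617.2545605 AUR × 1.5221 = 939.52316653705 GLM
939.52316653705 GLM × 1.7648 = 1658.07048430458584 XEL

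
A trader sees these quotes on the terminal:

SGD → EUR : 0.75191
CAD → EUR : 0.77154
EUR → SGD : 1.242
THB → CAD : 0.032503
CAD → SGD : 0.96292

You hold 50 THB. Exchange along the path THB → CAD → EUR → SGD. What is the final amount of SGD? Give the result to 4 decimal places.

1.5573

50 THB × 0.032503 = 1.62515 CAD
1.62515 CAD × 0.77154 = 1.253868231 EUR
1.253868231 EUR × 1.242 = 1.557304342902 SGD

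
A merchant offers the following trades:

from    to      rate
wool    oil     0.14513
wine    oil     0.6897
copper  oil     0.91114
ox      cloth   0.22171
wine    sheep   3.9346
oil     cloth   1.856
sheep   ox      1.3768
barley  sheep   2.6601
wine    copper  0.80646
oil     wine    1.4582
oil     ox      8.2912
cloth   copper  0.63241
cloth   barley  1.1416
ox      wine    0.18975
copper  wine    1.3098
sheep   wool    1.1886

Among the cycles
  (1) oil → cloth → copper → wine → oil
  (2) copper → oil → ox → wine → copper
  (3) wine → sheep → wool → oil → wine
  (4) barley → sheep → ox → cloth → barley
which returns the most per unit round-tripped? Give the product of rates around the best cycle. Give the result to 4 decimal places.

(1) 1.856 × 0.63241 × 1.3098 × 0.6897 = 1.06033
(2) 0.91114 × 8.2912 × 0.18975 × 0.80646 = 1.15602
(3) 3.9346 × 1.1886 × 0.14513 × 1.4582 = 0.98972
(4) 2.6601 × 1.3768 × 0.22171 × 1.1416 = 0.92698
Highest is cycle (2) at 1.1560 (>1, arbitrage).

1.1560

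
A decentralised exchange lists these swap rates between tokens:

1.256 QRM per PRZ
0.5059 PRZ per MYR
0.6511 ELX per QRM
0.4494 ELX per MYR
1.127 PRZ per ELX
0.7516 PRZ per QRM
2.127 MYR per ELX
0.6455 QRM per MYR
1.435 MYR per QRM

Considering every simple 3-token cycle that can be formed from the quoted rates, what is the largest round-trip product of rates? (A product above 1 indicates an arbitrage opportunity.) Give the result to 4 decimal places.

0.9216

QRM→ELX→PRZ→QRM: 0.6511 × 1.127 × 1.256 = 0.92164
QRM→MYR→PRZ→QRM: 1.435 × 0.5059 × 1.256 = 0.91181
QRM→ELX→MYR→QRM: 0.6511 × 2.127 × 0.6455 = 0.89395
Maximum is QRM→ELX→PRZ→QRM at 0.9216; no arbitrage — every cycle loses value.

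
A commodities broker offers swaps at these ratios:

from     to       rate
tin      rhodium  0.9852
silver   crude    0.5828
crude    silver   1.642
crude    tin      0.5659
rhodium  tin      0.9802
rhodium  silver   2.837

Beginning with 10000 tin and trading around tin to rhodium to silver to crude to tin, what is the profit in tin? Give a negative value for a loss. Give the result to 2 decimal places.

-781.87

10000 tin × 0.9852 = 9852 rhodium
9852 rhodium × 2.837 = 27950.124 silver
27950.124 silver × 0.5828 = 16289.3322672 crude
16289.3322672 crude × 0.5659 = 9218.13313000848 tin
Net change: 9218.13313000848 − 10000 = -781.86686999152 tin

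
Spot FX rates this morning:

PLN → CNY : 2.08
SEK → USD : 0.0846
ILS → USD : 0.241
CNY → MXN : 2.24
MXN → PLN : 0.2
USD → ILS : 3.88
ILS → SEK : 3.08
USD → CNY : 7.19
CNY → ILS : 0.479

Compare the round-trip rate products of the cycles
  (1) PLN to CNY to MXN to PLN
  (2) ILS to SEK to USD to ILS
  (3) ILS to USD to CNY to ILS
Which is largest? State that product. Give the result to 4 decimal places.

(1) 2.08 × 2.24 × 0.2 = 0.93184
(2) 3.08 × 0.0846 × 3.88 = 1.01100
(3) 0.241 × 7.19 × 0.479 = 0.83001
Highest is cycle (2) at 1.0110 (>1, arbitrage).

1.0110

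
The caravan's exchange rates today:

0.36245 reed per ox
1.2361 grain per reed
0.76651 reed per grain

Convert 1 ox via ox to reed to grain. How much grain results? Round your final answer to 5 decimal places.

1 ox × 0.36245 = 0.36245 reed
0.36245 reed × 1.2361 = 0.448024445 grain

0.44802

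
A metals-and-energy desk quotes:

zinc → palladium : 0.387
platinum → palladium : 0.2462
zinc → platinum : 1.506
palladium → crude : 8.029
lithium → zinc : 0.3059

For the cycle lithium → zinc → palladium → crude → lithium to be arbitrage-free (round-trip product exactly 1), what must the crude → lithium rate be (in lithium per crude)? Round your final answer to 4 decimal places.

1.0521

Known legs of the cycle: 0.3059 × 0.387 × 8.029 = 0.9504995157
For no arbitrage the full-cycle product must be 1, so the missing rate is 1 / 0.9504995157 ≈ 1.052078.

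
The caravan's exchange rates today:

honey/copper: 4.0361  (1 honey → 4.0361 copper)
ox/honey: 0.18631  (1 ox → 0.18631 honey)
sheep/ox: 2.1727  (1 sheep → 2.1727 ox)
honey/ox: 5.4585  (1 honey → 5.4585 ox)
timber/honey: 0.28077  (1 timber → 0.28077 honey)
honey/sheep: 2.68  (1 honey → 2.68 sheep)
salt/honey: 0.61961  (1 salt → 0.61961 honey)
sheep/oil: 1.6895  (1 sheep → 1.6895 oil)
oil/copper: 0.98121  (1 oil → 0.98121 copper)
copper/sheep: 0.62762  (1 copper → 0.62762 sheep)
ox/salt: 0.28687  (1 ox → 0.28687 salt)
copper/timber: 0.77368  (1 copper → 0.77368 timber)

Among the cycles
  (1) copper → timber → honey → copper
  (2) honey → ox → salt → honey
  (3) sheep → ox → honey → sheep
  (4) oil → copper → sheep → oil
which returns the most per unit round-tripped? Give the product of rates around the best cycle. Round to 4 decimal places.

1.0849

(1) 0.77368 × 0.28077 × 4.0361 = 0.87675
(2) 5.4585 × 0.28687 × 0.61961 = 0.97023
(3) 2.1727 × 0.18631 × 2.68 = 1.08485
(4) 0.98121 × 0.62762 × 1.6895 = 1.04044
Highest is cycle (3) at 1.0849 (>1, arbitrage).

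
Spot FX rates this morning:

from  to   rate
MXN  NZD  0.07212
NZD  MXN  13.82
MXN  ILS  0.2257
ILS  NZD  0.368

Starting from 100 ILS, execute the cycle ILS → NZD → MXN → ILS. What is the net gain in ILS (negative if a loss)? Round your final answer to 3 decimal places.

14.786

100 ILS × 0.368 = 36.8 NZD
36.8 NZD × 13.82 = 508.576 MXN
508.576 MXN × 0.2257 = 114.7856032 ILS
Net change: 114.7856032 − 100 = 14.7856032 ILS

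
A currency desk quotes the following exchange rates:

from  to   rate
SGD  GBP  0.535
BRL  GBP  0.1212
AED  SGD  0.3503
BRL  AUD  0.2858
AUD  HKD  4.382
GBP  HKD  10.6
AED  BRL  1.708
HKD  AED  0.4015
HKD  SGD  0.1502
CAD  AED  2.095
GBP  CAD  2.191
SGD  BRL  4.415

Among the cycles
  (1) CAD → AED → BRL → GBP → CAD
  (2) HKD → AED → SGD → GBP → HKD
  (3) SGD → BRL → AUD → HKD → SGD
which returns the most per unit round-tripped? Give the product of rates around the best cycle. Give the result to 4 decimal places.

0.9502

(1) 2.095 × 1.708 × 0.1212 × 2.191 = 0.95020
(2) 0.4015 × 0.3503 × 0.535 × 10.6 = 0.79760
(3) 4.415 × 0.2858 × 4.382 × 0.1502 = 0.83049
Highest is cycle (1) at 0.9502 (≤1, no arbitrage).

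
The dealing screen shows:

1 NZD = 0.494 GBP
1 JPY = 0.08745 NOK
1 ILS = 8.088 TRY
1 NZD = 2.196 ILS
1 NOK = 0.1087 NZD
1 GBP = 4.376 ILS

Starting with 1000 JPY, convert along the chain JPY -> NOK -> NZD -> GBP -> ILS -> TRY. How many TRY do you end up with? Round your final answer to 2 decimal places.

166.20

1000 JPY × 0.08745 = 87.45 NOK
87.45 NOK × 0.1087 = 9.505815 NZD
9.505815 NZD × 0.494 = 4.69587261 GBP
4.69587261 GBP × 4.376 = 20.54913854136 ILS
20.54913854136 ILS × 8.088 = 166.20143252251968 TRY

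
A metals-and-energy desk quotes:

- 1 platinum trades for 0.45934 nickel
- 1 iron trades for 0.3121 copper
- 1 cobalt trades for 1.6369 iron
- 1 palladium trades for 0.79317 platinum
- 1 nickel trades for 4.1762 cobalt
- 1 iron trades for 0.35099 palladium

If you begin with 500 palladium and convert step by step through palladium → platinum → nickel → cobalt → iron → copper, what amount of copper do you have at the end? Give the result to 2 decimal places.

500 palladium × 0.79317 = 396.585 platinum
396.585 platinum × 0.45934 = 182.1673539 nickel
182.1673539 nickel × 4.1762 = 760.76730335718 cobalt
760.76730335718 cobalt × 1.6369 = 1245.299998865367942 iron
1245.299998865367942 iron × 0.3121 = 388.6581296458813346982 copper

388.66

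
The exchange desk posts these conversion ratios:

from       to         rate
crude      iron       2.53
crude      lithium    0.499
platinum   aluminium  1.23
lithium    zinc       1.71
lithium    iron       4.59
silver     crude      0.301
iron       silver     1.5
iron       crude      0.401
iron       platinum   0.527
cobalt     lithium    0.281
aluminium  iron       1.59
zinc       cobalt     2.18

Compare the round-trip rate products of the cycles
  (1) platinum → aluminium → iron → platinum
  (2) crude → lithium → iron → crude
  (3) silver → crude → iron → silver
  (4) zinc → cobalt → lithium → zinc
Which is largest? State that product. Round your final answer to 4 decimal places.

1.1423

(1) 1.23 × 1.59 × 0.527 = 1.03065
(2) 0.499 × 4.59 × 0.401 = 0.91845
(3) 0.301 × 2.53 × 1.5 = 1.14230
(4) 2.18 × 0.281 × 1.71 = 1.04751
Highest is cycle (3) at 1.1423 (>1, arbitrage).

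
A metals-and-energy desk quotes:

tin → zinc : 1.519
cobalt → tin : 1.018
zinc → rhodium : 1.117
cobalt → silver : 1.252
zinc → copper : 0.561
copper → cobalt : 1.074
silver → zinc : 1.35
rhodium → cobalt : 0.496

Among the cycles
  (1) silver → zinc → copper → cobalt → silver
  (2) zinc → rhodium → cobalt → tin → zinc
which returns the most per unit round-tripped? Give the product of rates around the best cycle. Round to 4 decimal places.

1.0184

(1) 1.35 × 0.561 × 1.074 × 1.252 = 1.01837
(2) 1.117 × 0.496 × 1.018 × 1.519 = 0.85672
Highest is cycle (1) at 1.0184 (>1, arbitrage).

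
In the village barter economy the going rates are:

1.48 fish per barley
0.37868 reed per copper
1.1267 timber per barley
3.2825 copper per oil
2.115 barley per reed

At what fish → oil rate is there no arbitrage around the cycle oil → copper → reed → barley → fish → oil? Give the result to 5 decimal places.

0.25701

Known legs of the cycle: 3.2825 × 0.37868 × 2.115 × 1.48 = 3.89089212642
For no arbitrage the full-cycle product must be 1, so the missing rate is 1 / 3.89089212642 ≈ 0.2570105.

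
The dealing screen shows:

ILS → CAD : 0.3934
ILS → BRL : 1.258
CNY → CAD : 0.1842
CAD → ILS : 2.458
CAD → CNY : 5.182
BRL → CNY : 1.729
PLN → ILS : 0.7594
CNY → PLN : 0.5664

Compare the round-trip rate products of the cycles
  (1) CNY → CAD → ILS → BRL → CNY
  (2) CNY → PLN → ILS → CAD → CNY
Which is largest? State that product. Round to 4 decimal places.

(1) 0.1842 × 2.458 × 1.258 × 1.729 = 0.98480
(2) 0.5664 × 0.7594 × 0.3934 × 5.182 = 0.87685
Highest is cycle (1) at 0.9848 (≤1, no arbitrage).

0.9848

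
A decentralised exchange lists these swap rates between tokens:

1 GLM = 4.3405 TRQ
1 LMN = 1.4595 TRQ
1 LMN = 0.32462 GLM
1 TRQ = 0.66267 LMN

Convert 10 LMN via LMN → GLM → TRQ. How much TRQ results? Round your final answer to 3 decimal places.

14.090

10 LMN × 0.32462 = 3.2462 GLM
3.2462 GLM × 4.3405 = 14.0901311 TRQ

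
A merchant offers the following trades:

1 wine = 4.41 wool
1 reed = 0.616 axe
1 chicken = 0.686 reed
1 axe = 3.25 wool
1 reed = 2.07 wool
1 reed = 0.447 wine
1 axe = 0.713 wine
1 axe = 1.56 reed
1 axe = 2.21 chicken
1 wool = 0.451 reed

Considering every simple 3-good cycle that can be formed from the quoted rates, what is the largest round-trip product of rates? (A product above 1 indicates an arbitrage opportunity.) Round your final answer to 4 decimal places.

reed→axe→chicken→reed: 0.616 × 2.21 × 0.686 = 0.93389
reed→axe→wool→reed: 0.616 × 3.25 × 0.451 = 0.90290
reed→wine→wool→reed: 0.447 × 4.41 × 0.451 = 0.88904
Maximum is reed→axe→chicken→reed at 0.9339; no arbitrage — every cycle loses value.

0.9339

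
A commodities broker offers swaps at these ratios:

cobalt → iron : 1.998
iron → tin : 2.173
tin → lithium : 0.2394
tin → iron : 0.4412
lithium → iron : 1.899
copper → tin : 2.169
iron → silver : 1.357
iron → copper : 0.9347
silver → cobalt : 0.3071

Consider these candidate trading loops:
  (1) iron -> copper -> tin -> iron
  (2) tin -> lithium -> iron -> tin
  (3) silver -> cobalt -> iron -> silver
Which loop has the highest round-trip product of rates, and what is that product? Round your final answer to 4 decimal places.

0.9879

(1) 0.9347 × 2.169 × 0.4412 = 0.89447
(2) 0.2394 × 1.899 × 2.173 = 0.98789
(3) 0.3071 × 1.998 × 1.357 = 0.83264
Highest is cycle (2) at 0.9879 (≤1, no arbitrage).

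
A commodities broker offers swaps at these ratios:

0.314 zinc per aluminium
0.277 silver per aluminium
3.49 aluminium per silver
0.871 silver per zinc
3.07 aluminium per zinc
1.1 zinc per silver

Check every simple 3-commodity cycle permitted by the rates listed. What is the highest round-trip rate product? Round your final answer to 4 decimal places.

aluminium→zinc→silver→aluminium: 0.314 × 0.871 × 3.49 = 0.95449
aluminium→silver→zinc→aluminium: 0.277 × 1.1 × 3.07 = 0.93543
Maximum is aluminium→zinc→silver→aluminium at 0.9545; no arbitrage — every cycle loses value.

0.9545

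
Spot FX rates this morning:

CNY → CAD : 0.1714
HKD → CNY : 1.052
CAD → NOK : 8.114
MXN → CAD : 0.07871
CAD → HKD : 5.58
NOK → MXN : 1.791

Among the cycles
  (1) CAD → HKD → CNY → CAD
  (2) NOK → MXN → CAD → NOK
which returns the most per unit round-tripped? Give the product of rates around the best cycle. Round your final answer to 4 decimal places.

1.1438

(1) 5.58 × 1.052 × 0.1714 = 1.00615
(2) 1.791 × 0.07871 × 8.114 = 1.14383
Highest is cycle (2) at 1.1438 (>1, arbitrage).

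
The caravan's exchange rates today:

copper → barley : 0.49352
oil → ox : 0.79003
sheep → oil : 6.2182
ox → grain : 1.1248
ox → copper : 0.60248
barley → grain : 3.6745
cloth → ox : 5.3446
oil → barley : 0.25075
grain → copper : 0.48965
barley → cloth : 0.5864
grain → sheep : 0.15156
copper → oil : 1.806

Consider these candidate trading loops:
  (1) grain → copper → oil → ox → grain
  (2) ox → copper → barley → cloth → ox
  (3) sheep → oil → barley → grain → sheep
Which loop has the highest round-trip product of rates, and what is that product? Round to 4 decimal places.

(1) 0.48965 × 1.806 × 0.79003 × 1.1248 = 0.78582
(2) 0.60248 × 0.49352 × 0.5864 × 5.3446 = 0.93187
(3) 6.2182 × 0.25075 × 3.6745 × 0.15156 = 0.86834
Highest is cycle (2) at 0.9319 (≤1, no arbitrage).

0.9319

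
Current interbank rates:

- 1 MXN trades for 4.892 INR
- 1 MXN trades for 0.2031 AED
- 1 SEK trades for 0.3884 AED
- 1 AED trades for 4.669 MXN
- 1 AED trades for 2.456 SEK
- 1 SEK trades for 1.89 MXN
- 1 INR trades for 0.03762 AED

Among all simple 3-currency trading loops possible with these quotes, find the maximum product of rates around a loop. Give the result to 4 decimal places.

MXN→AED→SEK→MXN: 0.2031 × 2.456 × 1.89 = 0.94276
MXN→INR→AED→MXN: 4.892 × 0.03762 × 4.669 = 0.85927
Maximum is MXN→AED→SEK→MXN at 0.9428; no arbitrage — every cycle loses value.

0.9428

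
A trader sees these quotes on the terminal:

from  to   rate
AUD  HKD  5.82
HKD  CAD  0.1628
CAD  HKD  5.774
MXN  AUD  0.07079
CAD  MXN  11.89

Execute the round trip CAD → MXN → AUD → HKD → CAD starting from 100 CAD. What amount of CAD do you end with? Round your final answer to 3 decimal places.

100 CAD × 11.89 = 1189 MXN
1189 MXN × 0.07079 = 84.16931 AUD
84.16931 AUD × 5.82 = 489.8653842 HKD
489.8653842 HKD × 0.1628 = 79.75008454776 CAD

79.750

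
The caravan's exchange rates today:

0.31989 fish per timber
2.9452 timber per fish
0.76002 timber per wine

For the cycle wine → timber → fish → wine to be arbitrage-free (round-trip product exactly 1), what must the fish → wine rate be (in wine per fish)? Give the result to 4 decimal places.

4.1131

Known legs of the cycle: 0.76002 × 0.31989 = 0.2431227978
For no arbitrage the full-cycle product must be 1, so the missing rate is 1 / 0.2431227978 ≈ 4.113148.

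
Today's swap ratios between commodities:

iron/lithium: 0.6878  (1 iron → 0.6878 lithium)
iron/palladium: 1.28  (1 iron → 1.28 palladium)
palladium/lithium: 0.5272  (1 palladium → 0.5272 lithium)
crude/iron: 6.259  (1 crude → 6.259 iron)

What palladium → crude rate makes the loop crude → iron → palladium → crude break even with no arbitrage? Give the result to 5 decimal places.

Known legs of the cycle: 6.259 × 1.28 = 8.01152
For no arbitrage the full-cycle product must be 1, so the missing rate is 1 / 8.01152 ≈ 0.1248203.

0.12482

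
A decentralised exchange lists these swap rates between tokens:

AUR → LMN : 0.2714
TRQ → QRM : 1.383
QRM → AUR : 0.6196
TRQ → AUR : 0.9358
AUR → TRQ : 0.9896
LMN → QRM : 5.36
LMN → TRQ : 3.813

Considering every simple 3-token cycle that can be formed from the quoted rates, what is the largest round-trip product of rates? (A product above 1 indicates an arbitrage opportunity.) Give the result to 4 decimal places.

AUR→LMN→TRQ→AUR: 0.2714 × 3.813 × 0.9358 = 0.96841
AUR→LMN→QRM→AUR: 0.2714 × 5.36 × 0.6196 = 0.90133
AUR→TRQ→QRM→AUR: 0.9896 × 1.383 × 0.6196 = 0.84799
Maximum is AUR→LMN→TRQ→AUR at 0.9684; no arbitrage — every cycle loses value.

0.9684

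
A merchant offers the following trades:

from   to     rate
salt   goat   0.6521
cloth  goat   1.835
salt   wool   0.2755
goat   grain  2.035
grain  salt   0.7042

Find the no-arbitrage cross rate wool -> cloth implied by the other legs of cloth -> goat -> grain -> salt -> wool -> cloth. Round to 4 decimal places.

1.3803

Known legs of the cycle: 1.835 × 2.035 × 0.7042 × 0.2755 = 0.7244661629975
For no arbitrage the full-cycle product must be 1, so the missing rate is 1 / 0.7244661629975 ≈ 1.380327.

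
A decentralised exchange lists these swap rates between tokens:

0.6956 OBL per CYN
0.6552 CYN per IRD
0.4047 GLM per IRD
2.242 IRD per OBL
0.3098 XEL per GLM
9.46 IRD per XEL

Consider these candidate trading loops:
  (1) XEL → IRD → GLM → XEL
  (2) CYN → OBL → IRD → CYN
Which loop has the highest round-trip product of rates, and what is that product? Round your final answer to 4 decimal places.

(1) 9.46 × 0.4047 × 0.3098 = 1.18606
(2) 0.6956 × 2.242 × 0.6552 = 1.02181
Highest is cycle (1) at 1.1861 (>1, arbitrage).

1.1861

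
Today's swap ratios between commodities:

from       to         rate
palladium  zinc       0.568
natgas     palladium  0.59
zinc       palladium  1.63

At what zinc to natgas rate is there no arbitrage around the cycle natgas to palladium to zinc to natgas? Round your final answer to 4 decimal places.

Known legs of the cycle: 0.59 × 0.568 = 0.33512
For no arbitrage the full-cycle product must be 1, so the missing rate is 1 / 0.33512 ≈ 2.984006.

2.9840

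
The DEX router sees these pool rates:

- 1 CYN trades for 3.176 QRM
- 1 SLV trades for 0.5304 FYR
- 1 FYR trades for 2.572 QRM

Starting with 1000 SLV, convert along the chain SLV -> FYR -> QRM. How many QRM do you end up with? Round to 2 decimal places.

1000 SLV × 0.5304 = 530.4 FYR
530.4 FYR × 2.572 = 1364.1888 QRM

1364.19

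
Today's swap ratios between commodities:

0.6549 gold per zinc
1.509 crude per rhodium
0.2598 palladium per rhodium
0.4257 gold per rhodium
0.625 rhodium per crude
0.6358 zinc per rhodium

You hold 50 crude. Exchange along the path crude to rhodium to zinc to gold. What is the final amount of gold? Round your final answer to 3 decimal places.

13.012

50 crude × 0.625 = 31.25 rhodium
31.25 rhodium × 0.6358 = 19.86875 zinc
19.86875 zinc × 0.6549 = 13.012044375 gold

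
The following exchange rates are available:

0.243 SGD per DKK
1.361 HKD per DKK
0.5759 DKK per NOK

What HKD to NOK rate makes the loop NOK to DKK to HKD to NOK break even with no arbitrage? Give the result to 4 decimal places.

Known legs of the cycle: 0.5759 × 1.361 = 0.7837999
For no arbitrage the full-cycle product must be 1, so the missing rate is 1 / 0.7837999 ≈ 1.275836.

1.2758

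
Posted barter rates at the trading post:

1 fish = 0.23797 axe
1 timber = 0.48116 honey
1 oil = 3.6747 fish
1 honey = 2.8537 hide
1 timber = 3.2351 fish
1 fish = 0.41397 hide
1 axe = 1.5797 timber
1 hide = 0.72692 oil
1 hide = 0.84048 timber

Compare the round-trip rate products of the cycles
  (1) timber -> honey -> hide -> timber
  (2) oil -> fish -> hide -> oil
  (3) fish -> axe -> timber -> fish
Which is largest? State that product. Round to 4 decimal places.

1.2161

(1) 0.48116 × 2.8537 × 0.84048 = 1.15405
(2) 3.6747 × 0.41397 × 0.72692 = 1.10580
(3) 0.23797 × 1.5797 × 3.2351 = 1.21614
Highest is cycle (3) at 1.2161 (>1, arbitrage).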